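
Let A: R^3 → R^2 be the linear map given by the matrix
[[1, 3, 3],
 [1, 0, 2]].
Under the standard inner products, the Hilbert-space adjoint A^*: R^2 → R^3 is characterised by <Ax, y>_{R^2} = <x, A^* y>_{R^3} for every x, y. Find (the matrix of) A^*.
A^* = A^T =
[[1, 1],
 [3, 0],
 [3, 2]]

For real matrices with standard dot products, the defining identity <Ax, y> = <x, A^* y> gives (Ax)^T y = x^T (A^*) y, i.e. x^T A^T y = x^T (A^*) y. Since this holds for all x, y, we must have A^* = A^T. Therefore
A^* =
[[1, 1],
 [3, 0],
 [3, 2]].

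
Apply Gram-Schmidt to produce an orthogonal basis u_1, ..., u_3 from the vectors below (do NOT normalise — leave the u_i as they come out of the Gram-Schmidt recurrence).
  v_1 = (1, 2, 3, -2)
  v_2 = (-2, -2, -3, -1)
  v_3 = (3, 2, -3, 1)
Orthogonal basis:
  u_1 = (1, 2, 3, -2)
  u_2 = (-23/18, -5/9, -5/6, -22/9)
  u_3 = (387/155, 66/31, -87/31, -129/155)

Apply the Gram-Schmidt recurrence
  u_1 = v_1
  u_i = v_i − Σ_{j<i} ((v_i · u_j) / (u_j · u_j)) · u_j.

Step by step this gives:
  u_1 = (1, 2, 3, -2)
  u_2 = (-23/18, -5/9, -5/6, -22/9)
  u_3 = (387/155, 66/31, -87/31, -129/155)

Orthogonality check:
  u_2 · u_1 = 0 (should be 0)
  u_3 · u_1 = 0 (should be 0)
  u_3 · u_2 = 0 (should be 0)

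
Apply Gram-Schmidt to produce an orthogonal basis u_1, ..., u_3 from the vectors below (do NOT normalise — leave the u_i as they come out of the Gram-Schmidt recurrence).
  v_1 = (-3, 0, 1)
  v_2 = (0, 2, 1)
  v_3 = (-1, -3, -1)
Orthogonal basis:
  u_1 = (-3, 0, 1)
  u_2 = (3/10, 2, 9/10)
  u_3 = (2/49, -3/49, 6/49)

Apply the Gram-Schmidt recurrence
  u_1 = v_1
  u_i = v_i − Σ_{j<i} ((v_i · u_j) / (u_j · u_j)) · u_j.

Step by step this gives:
  u_1 = (-3, 0, 1)
  u_2 = (3/10, 2, 9/10)
  u_3 = (2/49, -3/49, 6/49)

Orthogonality check:
  u_2 · u_1 = 0 (should be 0)
  u_3 · u_1 = 0 (should be 0)
  u_3 · u_2 = 0 (should be 0)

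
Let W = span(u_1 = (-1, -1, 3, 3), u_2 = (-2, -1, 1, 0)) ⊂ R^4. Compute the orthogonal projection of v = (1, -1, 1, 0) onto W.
proj_W(v) = (3/14, 0, 3/7, 9/14)

Set up U = [u_1 | ... | u_2] ∈ R^(4×2). The projector onto W = col(U) is P = U (U^T U)^(-1) U^T.
Compute U^T U =
  [20, 6]
  [6, 6],
and U^T v = (3, 0).
Solve U^T U · c = U^T v for the coefficients: c = (3/14, -3/14). The projection is proj_W(v) = U c.
Check: (v - proj_W(v)) · u_1 = 0  (should be 0).
Check: (v - proj_W(v)) · u_2 = 0  (should be 0).
Result: proj_W(v) = (3/14, 0, 3/7, 9/14).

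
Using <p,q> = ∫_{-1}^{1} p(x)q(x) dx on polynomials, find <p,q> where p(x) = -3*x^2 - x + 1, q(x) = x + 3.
<p,q> = -2/3

Expand the product: p(x)·q(x) = -3*x^3 - 10*x^2 - 2*x + 3.
∫_{-1}^{1} of each monomial x^k gives [2/(k+1) if k even, 0 if k odd]. Integrating term-by-term (or equivalently evaluating the antiderivative F(x) = -3*x^4/4 - 10*x^3/3 - x^2 + 3*x at the endpoints):
  F(1) − F(−1) = -25/12 − (-17/12) = -2/3.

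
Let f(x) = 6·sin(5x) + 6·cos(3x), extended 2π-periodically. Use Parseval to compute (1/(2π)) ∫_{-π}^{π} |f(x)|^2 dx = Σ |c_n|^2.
Σ |c_n|^2 = 36

Expand |f|^2 and use orthogonality of {sin(nx), cos(mx)} on [-π, π]:
  ∫_{-π}^{π} sin(nx)^2 dx = π, ∫ cos(mx)^2 dx = π, and cross terms integrate to 0.
So ∫_{-π}^{π} f(x)^2 dx = 6^2 · π + 6^2 · π = (36 + 36)π.
Divide by 2π: (36 + 36)/2 = 36.
By Parseval, this equals Σ |c_n|^2.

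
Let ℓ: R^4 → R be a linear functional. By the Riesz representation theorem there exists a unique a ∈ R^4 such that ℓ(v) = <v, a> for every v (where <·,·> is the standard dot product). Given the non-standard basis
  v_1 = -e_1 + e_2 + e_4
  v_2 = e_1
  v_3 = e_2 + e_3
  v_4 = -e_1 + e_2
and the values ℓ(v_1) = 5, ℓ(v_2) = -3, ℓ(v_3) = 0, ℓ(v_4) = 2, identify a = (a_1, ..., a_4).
a = (-3, -1, 1, 3)

Write a = (a_1, ..., a_4) in the standard basis. For each basis vector v_i, ℓ(v_i) = <v_i, a> is a linear equation in the a_j's. Collect the n equations into a matrix system V a = ℓ, where row i of V is v_i (expressed in the standard basis). Since V is invertible (lower-triangular with 1s on the diagonal, up to permutation), solve by back-substitution:
  V =
[[-1, 1, 0, 1],
 [1, 0, 0, 0],
 [0, 1, 1, 0],
 [-1, 1, 0, 0]]
  V a = (5, -3, 0, 2)
Solving gives a = (-3, -1, 1, 3).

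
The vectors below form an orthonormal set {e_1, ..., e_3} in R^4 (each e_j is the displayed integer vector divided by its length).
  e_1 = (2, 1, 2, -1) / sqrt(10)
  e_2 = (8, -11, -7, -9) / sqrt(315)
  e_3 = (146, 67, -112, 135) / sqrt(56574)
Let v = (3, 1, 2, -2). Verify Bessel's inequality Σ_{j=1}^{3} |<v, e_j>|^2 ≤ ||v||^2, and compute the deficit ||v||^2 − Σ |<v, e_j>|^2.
Σ |<v, e_j>|^2 = 8001/449; ||v||^2 = 18; deficit = 81/449

Write each e_j = u_j / sqrt(<u_j, u_j>) where u_j is the displayed integer vector. Then <v, e_j> = <v, u_j> / sqrt(<u_j, u_j>), so |<v, e_j>|^2 = <v, u_j>^2 / <u_j, u_j>.
Coefficients: <v, e_1> = 13/sqrt(10), <v, e_2> = 17/sqrt(315), <v, e_3> = 11/sqrt(56574).
Square and sum: Σ |<v, e_j>|^2 = 8001/449.
Compute ||v||^2 = v·v = 18.
Deficit = 18 − 8001/449 = 81/449 ≥ 0, confirming Bessel's inequality. (The deficit equals ||v − Σ <v,e_j> e_j||^2, the squared distance from v to span{e_j}.)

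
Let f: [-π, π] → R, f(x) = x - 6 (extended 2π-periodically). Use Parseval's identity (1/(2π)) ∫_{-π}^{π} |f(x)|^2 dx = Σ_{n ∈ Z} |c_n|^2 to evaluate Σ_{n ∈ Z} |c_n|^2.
Σ |c_n|^2 = π^2/3 + 36

Expand and integrate term by term over [-π, π]:
  ∫ (x)^2 dx = 1·(2π^3/3); ∫ 2·1·(-6)·x dx = 0 (odd integrand); ∫ (-6)^2 dx = 36·2π.
So (1/(2π)) ∫_{-π}^{π} (x - 6)^2 dx = 1π^2/3 + 36 = π^2/3 + 36.
Parseval ⇒ Σ |c_n|^2 = π^2/3 + 36.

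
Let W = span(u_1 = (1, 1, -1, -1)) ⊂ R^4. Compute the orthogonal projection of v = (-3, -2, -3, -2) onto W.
proj_W(v) = (0, 0, 0, 0)

Set up U = [u_1 | ... | u_1] ∈ R^(4×1). The projector onto W = col(U) is P = U (U^T U)^(-1) U^T.
Compute U^T U =
  [4],
and U^T v = (0).
Solve U^T U · c = U^T v for the coefficients: c = (0). The projection is proj_W(v) = U c.
Check: (v - proj_W(v)) · u_1 = 0  (should be 0).
Result: proj_W(v) = (0, 0, 0, 0).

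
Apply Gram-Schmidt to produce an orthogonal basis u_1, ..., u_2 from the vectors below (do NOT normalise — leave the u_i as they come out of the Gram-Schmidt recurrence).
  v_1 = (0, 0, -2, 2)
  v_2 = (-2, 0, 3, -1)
Orthogonal basis:
  u_1 = (0, 0, -2, 2)
  u_2 = (-2, 0, 1, 1)

Apply the Gram-Schmidt recurrence
  u_1 = v_1
  u_i = v_i − Σ_{j<i} ((v_i · u_j) / (u_j · u_j)) · u_j.

Step by step this gives:
  u_1 = (0, 0, -2, 2)
  u_2 = (-2, 0, 1, 1)

Orthogonality check:
  u_2 · u_1 = 0 (should be 0)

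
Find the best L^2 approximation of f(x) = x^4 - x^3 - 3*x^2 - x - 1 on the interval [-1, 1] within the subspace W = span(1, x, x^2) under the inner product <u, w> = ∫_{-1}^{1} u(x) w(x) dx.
g(x) = -15*x^2/7 - 8*x/5 - 38/35

The best approximation g ∈ W is the orthogonal projection of f onto W. Writing g = a_0 + a_1 x + a_2 x^2, the coefficients solve the normal equations G · a = b where
  G_{ij} = <φ_i, φ_j> and b_i = <f, φ_i>, with φ_0 = 1, φ_1 = x, φ_2 = x^2.
G =
  [2, 0, 2/3]
  [0, 2/3, 0]
  [2/3, 0, 2/5],
b = (-18/5, -16/15, -166/105).
Solving gives a_0 = -38/35, a_1 = -8/5, a_2 = -15/7, so
  g(x) = -15*x^2/7 - 8*x/5 - 38/35.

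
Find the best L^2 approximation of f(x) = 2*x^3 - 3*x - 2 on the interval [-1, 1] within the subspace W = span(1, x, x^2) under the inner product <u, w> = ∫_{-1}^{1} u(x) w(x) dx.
g(x) = -9*x/5 - 2

The best approximation g ∈ W is the orthogonal projection of f onto W. Writing g = a_0 + a_1 x + a_2 x^2, the coefficients solve the normal equations G · a = b where
  G_{ij} = <φ_i, φ_j> and b_i = <f, φ_i>, with φ_0 = 1, φ_1 = x, φ_2 = x^2.
G =
  [2, 0, 2/3]
  [0, 2/3, 0]
  [2/3, 0, 2/5],
b = (-4, -6/5, -4/3).
Solving gives a_0 = -2, a_1 = -9/5, a_2 = 0, so
  g(x) = -9*x/5 - 2.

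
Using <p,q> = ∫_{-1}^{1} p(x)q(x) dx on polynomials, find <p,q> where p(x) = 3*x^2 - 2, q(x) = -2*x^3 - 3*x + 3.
<p,q> = -6

Expand the product: p(x)·q(x) = -6*x^5 - 5*x^3 + 9*x^2 + 6*x - 6.
∫_{-1}^{1} of each monomial x^k gives [2/(k+1) if k even, 0 if k odd]. Integrating term-by-term (or equivalently evaluating the antiderivative F(x) = -x^6 - 5*x^4/4 + 3*x^3 + 3*x^2 - 6*x at the endpoints):
  F(1) − F(−1) = -9/4 − (15/4) = -6.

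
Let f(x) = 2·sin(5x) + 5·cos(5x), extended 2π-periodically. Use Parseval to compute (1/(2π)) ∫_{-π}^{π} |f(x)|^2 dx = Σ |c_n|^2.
Σ |c_n|^2 = 29/2

Expand |f|^2 and use orthogonality of {sin(nx), cos(mx)} on [-π, π]:
  ∫_{-π}^{π} sin(nx)^2 dx = π, ∫ cos(mx)^2 dx = π, and cross terms integrate to 0.
So ∫_{-π}^{π} f(x)^2 dx = 2^2 · π + 5^2 · π = (4 + 25)π.
Divide by 2π: (4 + 25)/2 = 29/2.
By Parseval, this equals Σ |c_n|^2.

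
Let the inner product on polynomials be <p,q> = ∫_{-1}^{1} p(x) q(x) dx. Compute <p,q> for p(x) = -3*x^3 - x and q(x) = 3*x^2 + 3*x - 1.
<p,q> = -28/5

Expand the product: p(x)·q(x) = -9*x^5 - 9*x^4 - 3*x^2 + x.
∫_{-1}^{1} of each monomial x^k gives [2/(k+1) if k even, 0 if k odd]. Integrating term-by-term (or equivalently evaluating the antiderivative F(x) = -3*x^6/2 - 9*x^5/5 - x^3 + x^2/2 at the endpoints):
  F(1) − F(−1) = -19/5 − (9/5) = -28/5.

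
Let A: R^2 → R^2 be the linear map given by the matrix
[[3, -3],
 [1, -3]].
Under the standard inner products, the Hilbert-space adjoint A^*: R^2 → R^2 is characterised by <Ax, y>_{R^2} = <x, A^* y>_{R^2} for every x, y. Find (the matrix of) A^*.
A^* = A^T =
[[3, 1],
 [-3, -3]]

For real matrices with standard dot products, the defining identity <Ax, y> = <x, A^* y> gives (Ax)^T y = x^T (A^*) y, i.e. x^T A^T y = x^T (A^*) y. Since this holds for all x, y, we must have A^* = A^T. Therefore
A^* =
[[3, 1],
 [-3, -3]].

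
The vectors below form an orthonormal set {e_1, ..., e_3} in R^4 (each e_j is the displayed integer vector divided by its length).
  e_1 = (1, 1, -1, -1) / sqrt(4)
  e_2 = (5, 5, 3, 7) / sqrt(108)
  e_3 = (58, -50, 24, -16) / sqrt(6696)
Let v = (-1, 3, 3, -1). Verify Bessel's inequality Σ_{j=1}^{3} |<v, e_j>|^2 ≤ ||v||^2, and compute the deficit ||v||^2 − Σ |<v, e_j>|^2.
Σ |<v, e_j>|^2 = 108/31; ||v||^2 = 20; deficit = 512/31

Write each e_j = u_j / sqrt(<u_j, u_j>) where u_j is the displayed integer vector. Then <v, e_j> = <v, u_j> / sqrt(<u_j, u_j>), so |<v, e_j>|^2 = <v, u_j>^2 / <u_j, u_j>.
Coefficients: <v, e_1> = 0/sqrt(4), <v, e_2> = 12/sqrt(108), <v, e_3> = -120/sqrt(6696).
Square and sum: Σ |<v, e_j>|^2 = 108/31.
Compute ||v||^2 = v·v = 20.
Deficit = 20 − 108/31 = 512/31 ≥ 0, confirming Bessel's inequality. (The deficit equals ||v − Σ <v,e_j> e_j||^2, the squared distance from v to span{e_j}.)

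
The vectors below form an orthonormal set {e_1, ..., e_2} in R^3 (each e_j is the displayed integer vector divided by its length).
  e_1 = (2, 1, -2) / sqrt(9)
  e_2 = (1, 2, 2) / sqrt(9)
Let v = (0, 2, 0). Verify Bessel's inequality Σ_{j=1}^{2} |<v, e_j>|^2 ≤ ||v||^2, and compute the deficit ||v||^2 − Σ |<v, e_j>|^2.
Σ |<v, e_j>|^2 = 20/9; ||v||^2 = 4; deficit = 16/9

Write each e_j = u_j / sqrt(<u_j, u_j>) where u_j is the displayed integer vector. Then <v, e_j> = <v, u_j> / sqrt(<u_j, u_j>), so |<v, e_j>|^2 = <v, u_j>^2 / <u_j, u_j>.
Coefficients: <v, e_1> = 2/sqrt(9), <v, e_2> = 4/sqrt(9).
Square and sum: Σ |<v, e_j>|^2 = 20/9.
Compute ||v||^2 = v·v = 4.
Deficit = 4 − 20/9 = 16/9 ≥ 0, confirming Bessel's inequality. (The deficit equals ||v − Σ <v,e_j> e_j||^2, the squared distance from v to span{e_j}.)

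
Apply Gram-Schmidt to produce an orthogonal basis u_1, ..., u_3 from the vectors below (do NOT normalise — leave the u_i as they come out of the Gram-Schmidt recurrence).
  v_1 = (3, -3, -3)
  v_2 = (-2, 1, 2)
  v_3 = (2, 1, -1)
Orthogonal basis:
  u_1 = (3, -3, -3)
  u_2 = (-1/3, -2/3, 1/3)
  u_3 = (1/2, 0, 1/2)

Apply the Gram-Schmidt recurrence
  u_1 = v_1
  u_i = v_i − Σ_{j<i} ((v_i · u_j) / (u_j · u_j)) · u_j.

Step by step this gives:
  u_1 = (3, -3, -3)
  u_2 = (-1/3, -2/3, 1/3)
  u_3 = (1/2, 0, 1/2)

Orthogonality check:
  u_2 · u_1 = 0 (should be 0)
  u_3 · u_1 = 0 (should be 0)
  u_3 · u_2 = 0 (should be 0)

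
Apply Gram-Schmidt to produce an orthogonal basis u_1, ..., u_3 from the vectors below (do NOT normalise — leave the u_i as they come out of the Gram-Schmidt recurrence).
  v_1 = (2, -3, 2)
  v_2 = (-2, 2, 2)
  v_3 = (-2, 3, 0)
Orthogonal basis:
  u_1 = (2, -3, 2)
  u_2 = (-22/17, 16/17, 46/17)
  u_3 = (5/21, 4/21, 1/21)

Apply the Gram-Schmidt recurrence
  u_1 = v_1
  u_i = v_i − Σ_{j<i} ((v_i · u_j) / (u_j · u_j)) · u_j.

Step by step this gives:
  u_1 = (2, -3, 2)
  u_2 = (-22/17, 16/17, 46/17)
  u_3 = (5/21, 4/21, 1/21)

Orthogonality check:
  u_2 · u_1 = 0 (should be 0)
  u_3 · u_1 = 0 (should be 0)
  u_3 · u_2 = 0 (should be 0)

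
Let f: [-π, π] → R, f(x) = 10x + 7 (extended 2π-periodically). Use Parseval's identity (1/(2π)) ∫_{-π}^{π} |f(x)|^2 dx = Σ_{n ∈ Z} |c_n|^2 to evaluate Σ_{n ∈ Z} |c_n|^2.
Σ |c_n|^2 = 100π^2/3 + 49

Expand and integrate term by term over [-π, π]:
  ∫ (10x)^2 dx = 100·(2π^3/3); ∫ 2·10·(7)·x dx = 0 (odd integrand); ∫ 7^2 dx = 49·2π.
So (1/(2π)) ∫_{-π}^{π} (10x + 7)^2 dx = 100π^2/3 + 49 = 100π^2/3 + 49.
Parseval ⇒ Σ |c_n|^2 = 100π^2/3 + 49.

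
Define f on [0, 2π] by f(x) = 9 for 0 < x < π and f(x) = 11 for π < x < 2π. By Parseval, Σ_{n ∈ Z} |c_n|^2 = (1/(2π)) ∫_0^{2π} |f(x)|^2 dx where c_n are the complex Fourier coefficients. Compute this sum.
Σ |c_n|^2 = 101

Parseval equates the L^2 energy of f (normalised by 1/(2π)) with the ℓ^2 sum of its Fourier coefficients: (1/(2π)) ∫_0^{2π} |f|^2 = Σ |c_n|^2.
Compute the left side: (1/(2π)) [∫_0^π 9^2 dx + ∫_π^{2π} 11^2 dx] = (1/(2π)) · (81π + 121π) = (81 + 121)/2 = 101.
So Σ_{n ∈ Z} |c_n|^2 = 101.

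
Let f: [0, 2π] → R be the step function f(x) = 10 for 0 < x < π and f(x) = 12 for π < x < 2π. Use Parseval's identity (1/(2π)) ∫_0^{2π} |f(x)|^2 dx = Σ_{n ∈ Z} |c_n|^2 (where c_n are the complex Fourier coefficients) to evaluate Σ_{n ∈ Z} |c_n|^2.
Σ |c_n|^2 = 122

Parseval equates the L^2 energy of f (normalised by 1/(2π)) with the ℓ^2 sum of its Fourier coefficients: (1/(2π)) ∫_0^{2π} |f|^2 = Σ |c_n|^2.
Compute the left side: (1/(2π)) [∫_0^π 10^2 dx + ∫_π^{2π} 12^2 dx] = (1/(2π)) · (100π + 144π) = (100 + 144)/2 = 122.
So Σ_{n ∈ Z} |c_n|^2 = 122.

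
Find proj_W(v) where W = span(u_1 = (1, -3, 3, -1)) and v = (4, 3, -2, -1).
proj_W(v) = (-1/2, 3/2, -3/2, 1/2)

Set up U = [u_1 | ... | u_1] ∈ R^(4×1). The projector onto W = col(U) is P = U (U^T U)^(-1) U^T.
Compute U^T U =
  [20],
and U^T v = (-10).
Solve U^T U · c = U^T v for the coefficients: c = (-1/2). The projection is proj_W(v) = U c.
Check: (v - proj_W(v)) · u_1 = 0  (should be 0).
Result: proj_W(v) = (-1/2, 3/2, -3/2, 1/2).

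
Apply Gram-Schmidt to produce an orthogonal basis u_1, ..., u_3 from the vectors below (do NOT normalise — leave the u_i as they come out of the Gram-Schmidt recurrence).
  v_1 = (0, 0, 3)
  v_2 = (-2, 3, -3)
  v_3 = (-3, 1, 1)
Orthogonal basis:
  u_1 = (0, 0, 3)
  u_2 = (-2, 3, 0)
  u_3 = (-21/13, -14/13, 0)

Apply the Gram-Schmidt recurrence
  u_1 = v_1
  u_i = v_i − Σ_{j<i} ((v_i · u_j) / (u_j · u_j)) · u_j.

Step by step this gives:
  u_1 = (0, 0, 3)
  u_2 = (-2, 3, 0)
  u_3 = (-21/13, -14/13, 0)

Orthogonality check:
  u_2 · u_1 = 0 (should be 0)
  u_3 · u_1 = 0 (should be 0)
  u_3 · u_2 = 0 (should be 0)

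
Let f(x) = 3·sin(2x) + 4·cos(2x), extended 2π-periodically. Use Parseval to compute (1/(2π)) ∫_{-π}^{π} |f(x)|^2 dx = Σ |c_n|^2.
Σ |c_n|^2 = 25/2

Expand |f|^2 and use orthogonality of {sin(nx), cos(mx)} on [-π, π]:
  ∫_{-π}^{π} sin(nx)^2 dx = π, ∫ cos(mx)^2 dx = π, and cross terms integrate to 0.
So ∫_{-π}^{π} f(x)^2 dx = 3^2 · π + 4^2 · π = (9 + 16)π.
Divide by 2π: (9 + 16)/2 = 25/2.
By Parseval, this equals Σ |c_n|^2.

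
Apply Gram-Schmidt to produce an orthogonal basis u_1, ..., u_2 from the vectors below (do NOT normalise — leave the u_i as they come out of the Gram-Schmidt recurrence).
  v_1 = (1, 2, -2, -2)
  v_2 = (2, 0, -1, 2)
Orthogonal basis:
  u_1 = (1, 2, -2, -2)
  u_2 = (2, 0, -1, 2)

Apply the Gram-Schmidt recurrence
  u_1 = v_1
  u_i = v_i − Σ_{j<i} ((v_i · u_j) / (u_j · u_j)) · u_j.

Step by step this gives:
  u_1 = (1, 2, -2, -2)
  u_2 = (2, 0, -1, 2)

Orthogonality check:
  u_2 · u_1 = 0 (should be 0)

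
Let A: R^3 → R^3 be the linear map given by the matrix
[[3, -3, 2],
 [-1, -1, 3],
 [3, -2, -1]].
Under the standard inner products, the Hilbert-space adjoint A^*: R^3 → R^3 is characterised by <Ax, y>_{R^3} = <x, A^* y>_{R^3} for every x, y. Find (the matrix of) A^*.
A^* = A^T =
[[3, -1, 3],
 [-3, -1, -2],
 [2, 3, -1]]

For real matrices with standard dot products, the defining identity <Ax, y> = <x, A^* y> gives (Ax)^T y = x^T (A^*) y, i.e. x^T A^T y = x^T (A^*) y. Since this holds for all x, y, we must have A^* = A^T. Therefore
A^* =
[[3, -1, 3],
 [-3, -1, -2],
 [2, 3, -1]].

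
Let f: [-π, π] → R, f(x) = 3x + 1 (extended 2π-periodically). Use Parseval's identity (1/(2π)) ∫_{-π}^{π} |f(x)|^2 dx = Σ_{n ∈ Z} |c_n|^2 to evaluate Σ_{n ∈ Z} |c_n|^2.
Σ |c_n|^2 = 3π^2 + 1

Expand and integrate term by term over [-π, π]:
  ∫ (3x)^2 dx = 9·(2π^3/3); ∫ 2·3·(1)·x dx = 0 (odd integrand); ∫ 1^2 dx = 1·2π.
So (1/(2π)) ∫_{-π}^{π} (3x + 1)^2 dx = 9π^2/3 + 1 = 3π^2 + 1.
Parseval ⇒ Σ |c_n|^2 = 3π^2 + 1.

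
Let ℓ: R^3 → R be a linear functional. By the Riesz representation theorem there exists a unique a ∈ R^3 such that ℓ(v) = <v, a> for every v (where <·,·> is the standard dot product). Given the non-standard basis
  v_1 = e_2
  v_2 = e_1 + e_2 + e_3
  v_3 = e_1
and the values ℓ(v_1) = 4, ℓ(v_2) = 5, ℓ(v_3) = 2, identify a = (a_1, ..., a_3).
a = (2, 4, -1)

Write a = (a_1, ..., a_3) in the standard basis. For each basis vector v_i, ℓ(v_i) = <v_i, a> is a linear equation in the a_j's. Collect the n equations into a matrix system V a = ℓ, where row i of V is v_i (expressed in the standard basis). Since V is invertible (lower-triangular with 1s on the diagonal, up to permutation), solve by back-substitution:
  V =
[[0, 1, 0],
 [1, 1, 1],
 [1, 0, 0]]
  V a = (4, 5, 2)
Solving gives a = (2, 4, -1).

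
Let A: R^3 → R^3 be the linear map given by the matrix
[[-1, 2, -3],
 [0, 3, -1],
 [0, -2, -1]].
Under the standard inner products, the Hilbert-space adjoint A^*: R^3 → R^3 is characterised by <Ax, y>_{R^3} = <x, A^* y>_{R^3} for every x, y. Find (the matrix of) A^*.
A^* = A^T =
[[-1, 0, 0],
 [2, 3, -2],
 [-3, -1, -1]]

For real matrices with standard dot products, the defining identity <Ax, y> = <x, A^* y> gives (Ax)^T y = x^T (A^*) y, i.e. x^T A^T y = x^T (A^*) y. Since this holds for all x, y, we must have A^* = A^T. Therefore
A^* =
[[-1, 0, 0],
 [2, 3, -2],
 [-3, -1, -1]].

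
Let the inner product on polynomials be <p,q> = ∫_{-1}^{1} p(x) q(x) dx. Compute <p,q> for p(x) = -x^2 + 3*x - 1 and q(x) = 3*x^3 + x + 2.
<p,q> = 4/15

Expand the product: p(x)·q(x) = -3*x^5 + 9*x^4 - 4*x^3 + x^2 + 5*x - 2.
∫_{-1}^{1} of each monomial x^k gives [2/(k+1) if k even, 0 if k odd]. Integrating term-by-term (or equivalently evaluating the antiderivative F(x) = -x^6/2 + 9*x^5/5 - x^4 + x^3/3 + 5*x^2/2 - 2*x at the endpoints):
  F(1) − F(−1) = 17/15 − (13/15) = 4/15.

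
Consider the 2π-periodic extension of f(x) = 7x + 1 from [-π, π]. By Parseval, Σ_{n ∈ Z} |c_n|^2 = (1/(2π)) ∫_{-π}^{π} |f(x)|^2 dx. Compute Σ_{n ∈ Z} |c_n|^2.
Σ |c_n|^2 = 49π^2/3 + 1

Expand and integrate term by term over [-π, π]:
  ∫ (7x)^2 dx = 49·(2π^3/3); ∫ 2·7·(1)·x dx = 0 (odd integrand); ∫ 1^2 dx = 1·2π.
So (1/(2π)) ∫_{-π}^{π} (7x + 1)^2 dx = 49π^2/3 + 1 = 49π^2/3 + 1.
Parseval ⇒ Σ |c_n|^2 = 49π^2/3 + 1.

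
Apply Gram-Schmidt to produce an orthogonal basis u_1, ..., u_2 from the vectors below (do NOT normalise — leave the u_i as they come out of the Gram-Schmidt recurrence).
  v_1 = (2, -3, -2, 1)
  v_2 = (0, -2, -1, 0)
Orthogonal basis:
  u_1 = (2, -3, -2, 1)
  u_2 = (-8/9, -2/3, -1/9, -4/9)

Apply the Gram-Schmidt recurrence
  u_1 = v_1
  u_i = v_i − Σ_{j<i} ((v_i · u_j) / (u_j · u_j)) · u_j.

Step by step this gives:
  u_1 = (2, -3, -2, 1)
  u_2 = (-8/9, -2/3, -1/9, -4/9)

Orthogonality check:
  u_2 · u_1 = 0 (should be 0)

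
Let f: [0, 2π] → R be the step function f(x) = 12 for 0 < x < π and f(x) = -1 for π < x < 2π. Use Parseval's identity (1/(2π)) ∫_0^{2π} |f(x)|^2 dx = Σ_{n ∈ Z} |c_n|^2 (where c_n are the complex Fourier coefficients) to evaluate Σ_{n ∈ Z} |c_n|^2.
Σ |c_n|^2 = 145/2

Parseval equates the L^2 energy of f (normalised by 1/(2π)) with the ℓ^2 sum of its Fourier coefficients: (1/(2π)) ∫_0^{2π} |f|^2 = Σ |c_n|^2.
Compute the left side: (1/(2π)) [∫_0^π 12^2 dx + ∫_π^{2π} (-1)^2 dx] = (1/(2π)) · (144π + 1π) = (144 + 1)/2 = 145/2.
So Σ_{n ∈ Z} |c_n|^2 = 145/2.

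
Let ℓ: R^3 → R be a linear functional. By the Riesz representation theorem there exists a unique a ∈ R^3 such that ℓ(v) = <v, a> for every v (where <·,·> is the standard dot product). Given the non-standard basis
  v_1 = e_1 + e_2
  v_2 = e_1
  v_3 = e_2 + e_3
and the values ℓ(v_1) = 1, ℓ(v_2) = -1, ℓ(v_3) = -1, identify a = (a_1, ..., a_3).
a = (-1, 2, -3)

Write a = (a_1, ..., a_3) in the standard basis. For each basis vector v_i, ℓ(v_i) = <v_i, a> is a linear equation in the a_j's. Collect the n equations into a matrix system V a = ℓ, where row i of V is v_i (expressed in the standard basis). Since V is invertible (lower-triangular with 1s on the diagonal, up to permutation), solve by back-substitution:
  V =
[[1, 1, 0],
 [1, 0, 0],
 [0, 1, 1]]
  V a = (1, -1, -1)
Solving gives a = (-1, 2, -3).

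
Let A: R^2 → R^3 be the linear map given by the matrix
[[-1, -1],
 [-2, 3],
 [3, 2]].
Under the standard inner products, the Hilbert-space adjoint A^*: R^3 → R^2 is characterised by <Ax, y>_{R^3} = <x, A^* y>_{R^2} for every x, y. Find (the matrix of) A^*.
A^* = A^T =
[[-1, -2, 3],
 [-1, 3, 2]]

For real matrices with standard dot products, the defining identity <Ax, y> = <x, A^* y> gives (Ax)^T y = x^T (A^*) y, i.e. x^T A^T y = x^T (A^*) y. Since this holds for all x, y, we must have A^* = A^T. Therefore
A^* =
[[-1, -2, 3],
 [-1, 3, 2]].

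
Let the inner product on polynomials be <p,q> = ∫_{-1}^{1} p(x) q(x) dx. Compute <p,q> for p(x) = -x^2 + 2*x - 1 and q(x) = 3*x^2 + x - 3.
<p,q> = 92/15

Expand the product: p(x)·q(x) = -3*x^4 + 5*x^3 + 2*x^2 - 7*x + 3.
∫_{-1}^{1} of each monomial x^k gives [2/(k+1) if k even, 0 if k odd]. Integrating term-by-term (or equivalently evaluating the antiderivative F(x) = -3*x^5/5 + 5*x^4/4 + 2*x^3/3 - 7*x^2/2 + 3*x at the endpoints):
  F(1) − F(−1) = 49/60 − (-319/60) = 92/15.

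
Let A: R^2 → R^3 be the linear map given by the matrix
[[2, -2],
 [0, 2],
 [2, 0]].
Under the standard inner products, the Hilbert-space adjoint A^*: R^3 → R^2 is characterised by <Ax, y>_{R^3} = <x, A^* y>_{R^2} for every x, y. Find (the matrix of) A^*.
A^* = A^T =
[[2, 0, 2],
 [-2, 2, 0]]

For real matrices with standard dot products, the defining identity <Ax, y> = <x, A^* y> gives (Ax)^T y = x^T (A^*) y, i.e. x^T A^T y = x^T (A^*) y. Since this holds for all x, y, we must have A^* = A^T. Therefore
A^* =
[[2, 0, 2],
 [-2, 2, 0]].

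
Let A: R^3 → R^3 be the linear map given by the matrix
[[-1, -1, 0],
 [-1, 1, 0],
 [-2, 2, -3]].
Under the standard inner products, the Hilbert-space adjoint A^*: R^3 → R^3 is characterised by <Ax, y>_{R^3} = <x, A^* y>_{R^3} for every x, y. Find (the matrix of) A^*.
A^* = A^T =
[[-1, -1, -2],
 [-1, 1, 2],
 [0, 0, -3]]

For real matrices with standard dot products, the defining identity <Ax, y> = <x, A^* y> gives (Ax)^T y = x^T (A^*) y, i.e. x^T A^T y = x^T (A^*) y. Since this holds for all x, y, we must have A^* = A^T. Therefore
A^* =
[[-1, -1, -2],
 [-1, 1, 2],
 [0, 0, -3]].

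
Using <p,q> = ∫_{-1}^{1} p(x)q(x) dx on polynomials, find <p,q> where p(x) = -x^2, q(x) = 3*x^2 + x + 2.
<p,q> = -38/15

Expand the product: p(x)·q(x) = -3*x^4 - x^3 - 2*x^2.
∫_{-1}^{1} of each monomial x^k gives [2/(k+1) if k even, 0 if k odd]. Integrating term-by-term (or equivalently evaluating the antiderivative F(x) = -3*x^5/5 - x^4/4 - 2*x^3/3 at the endpoints):
  F(1) − F(−1) = -91/60 − (61/60) = -38/15.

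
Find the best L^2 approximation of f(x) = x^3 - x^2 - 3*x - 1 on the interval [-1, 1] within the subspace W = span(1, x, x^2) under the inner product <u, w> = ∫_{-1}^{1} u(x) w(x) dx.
g(x) = -x^2 - 12*x/5 - 1

The best approximation g ∈ W is the orthogonal projection of f onto W. Writing g = a_0 + a_1 x + a_2 x^2, the coefficients solve the normal equations G · a = b where
  G_{ij} = <φ_i, φ_j> and b_i = <f, φ_i>, with φ_0 = 1, φ_1 = x, φ_2 = x^2.
G =
  [2, 0, 2/3]
  [0, 2/3, 0]
  [2/3, 0, 2/5],
b = (-8/3, -8/5, -16/15).
Solving gives a_0 = -1, a_1 = -12/5, a_2 = -1, so
  g(x) = -x^2 - 12*x/5 - 1.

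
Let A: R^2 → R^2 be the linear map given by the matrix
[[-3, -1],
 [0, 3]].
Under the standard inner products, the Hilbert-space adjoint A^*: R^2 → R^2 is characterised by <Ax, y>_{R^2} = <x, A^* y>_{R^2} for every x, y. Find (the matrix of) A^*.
A^* = A^T =
[[-3, 0],
 [-1, 3]]

For real matrices with standard dot products, the defining identity <Ax, y> = <x, A^* y> gives (Ax)^T y = x^T (A^*) y, i.e. x^T A^T y = x^T (A^*) y. Since this holds for all x, y, we must have A^* = A^T. Therefore
A^* =
[[-3, 0],
 [-1, 3]].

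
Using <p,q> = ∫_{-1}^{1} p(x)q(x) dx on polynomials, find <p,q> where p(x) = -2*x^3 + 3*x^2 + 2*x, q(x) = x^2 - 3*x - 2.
<p,q> = -22/5

Expand the product: p(x)·q(x) = -2*x^5 + 9*x^4 - 3*x^3 - 12*x^2 - 4*x.
∫_{-1}^{1} of each monomial x^k gives [2/(k+1) if k even, 0 if k odd]. Integrating term-by-term (or equivalently evaluating the antiderivative F(x) = -x^6/3 + 9*x^5/5 - 3*x^4/4 - 4*x^3 - 2*x^2 at the endpoints):
  F(1) − F(−1) = -317/60 − (-53/60) = -22/5.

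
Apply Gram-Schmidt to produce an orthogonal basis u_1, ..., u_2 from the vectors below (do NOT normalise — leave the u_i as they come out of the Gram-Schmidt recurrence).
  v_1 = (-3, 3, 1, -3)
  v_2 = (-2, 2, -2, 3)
Orthogonal basis:
  u_1 = (-3, 3, 1, -3)
  u_2 = (-53/28, 53/28, -57/28, 87/28)

Apply the Gram-Schmidt recurrence
  u_1 = v_1
  u_i = v_i − Σ_{j<i} ((v_i · u_j) / (u_j · u_j)) · u_j.

Step by step this gives:
  u_1 = (-3, 3, 1, -3)
  u_2 = (-53/28, 53/28, -57/28, 87/28)

Orthogonality check:
  u_2 · u_1 = 0 (should be 0)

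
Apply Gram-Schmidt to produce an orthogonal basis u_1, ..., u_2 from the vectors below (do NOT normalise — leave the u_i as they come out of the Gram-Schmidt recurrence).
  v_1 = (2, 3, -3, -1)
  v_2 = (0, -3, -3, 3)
Orthogonal basis:
  u_1 = (2, 3, -3, -1)
  u_2 = (6/23, -60/23, -78/23, 66/23)

Apply the Gram-Schmidt recurrence
  u_1 = v_1
  u_i = v_i − Σ_{j<i} ((v_i · u_j) / (u_j · u_j)) · u_j.

Step by step this gives:
  u_1 = (2, 3, -3, -1)
  u_2 = (6/23, -60/23, -78/23, 66/23)

Orthogonality check:
  u_2 · u_1 = 0 (should be 0)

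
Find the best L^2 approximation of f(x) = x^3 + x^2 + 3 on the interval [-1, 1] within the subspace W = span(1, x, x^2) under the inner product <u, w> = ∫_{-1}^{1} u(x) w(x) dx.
g(x) = x^2 + 3*x/5 + 3

The best approximation g ∈ W is the orthogonal projection of f onto W. Writing g = a_0 + a_1 x + a_2 x^2, the coefficients solve the normal equations G · a = b where
  G_{ij} = <φ_i, φ_j> and b_i = <f, φ_i>, with φ_0 = 1, φ_1 = x, φ_2 = x^2.
G =
  [2, 0, 2/3]
  [0, 2/3, 0]
  [2/3, 0, 2/5],
b = (20/3, 2/5, 12/5).
Solving gives a_0 = 3, a_1 = 3/5, a_2 = 1, so
  g(x) = x^2 + 3*x/5 + 3.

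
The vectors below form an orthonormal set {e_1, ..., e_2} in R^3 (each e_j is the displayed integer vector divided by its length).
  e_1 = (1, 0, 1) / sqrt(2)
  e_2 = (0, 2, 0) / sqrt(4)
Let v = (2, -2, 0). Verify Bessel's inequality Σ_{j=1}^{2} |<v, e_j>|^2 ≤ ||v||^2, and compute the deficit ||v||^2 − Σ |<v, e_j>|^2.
Σ |<v, e_j>|^2 = 6; ||v||^2 = 8; deficit = 2

Write each e_j = u_j / sqrt(<u_j, u_j>) where u_j is the displayed integer vector. Then <v, e_j> = <v, u_j> / sqrt(<u_j, u_j>), so |<v, e_j>|^2 = <v, u_j>^2 / <u_j, u_j>.
Coefficients: <v, e_1> = 2/sqrt(2), <v, e_2> = -4/sqrt(4).
Square and sum: Σ |<v, e_j>|^2 = 6.
Compute ||v||^2 = v·v = 8.
Deficit = 8 − 6 = 2 ≥ 0, confirming Bessel's inequality. (The deficit equals ||v − Σ <v,e_j> e_j||^2, the squared distance from v to span{e_j}.)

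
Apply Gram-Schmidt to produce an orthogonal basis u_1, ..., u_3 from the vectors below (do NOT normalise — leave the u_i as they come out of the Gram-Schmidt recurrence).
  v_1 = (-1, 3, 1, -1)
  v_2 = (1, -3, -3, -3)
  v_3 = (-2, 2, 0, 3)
Orthogonal basis:
  u_1 = (-1, 3, 1, -1)
  u_2 = (1/6, -1/2, -13/6, -23/6)
  u_3 = (-87/59, 25/59, -108/59, 54/59)

Apply the Gram-Schmidt recurrence
  u_1 = v_1
  u_i = v_i − Σ_{j<i} ((v_i · u_j) / (u_j · u_j)) · u_j.

Step by step this gives:
  u_1 = (-1, 3, 1, -1)
  u_2 = (1/6, -1/2, -13/6, -23/6)
  u_3 = (-87/59, 25/59, -108/59, 54/59)

Orthogonality check:
  u_2 · u_1 = 0 (should be 0)
  u_3 · u_1 = 0 (should be 0)
  u_3 · u_2 = 0 (should be 0)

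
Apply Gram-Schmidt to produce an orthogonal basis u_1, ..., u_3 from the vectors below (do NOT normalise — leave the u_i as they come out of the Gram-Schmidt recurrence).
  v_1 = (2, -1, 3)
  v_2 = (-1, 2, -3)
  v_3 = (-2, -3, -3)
Orthogonal basis:
  u_1 = (2, -1, 3)
  u_2 = (6/7, 15/14, -3/14)
  u_3 = (4/3, -4/3, -4/3)

Apply the Gram-Schmidt recurrence
  u_1 = v_1
  u_i = v_i − Σ_{j<i} ((v_i · u_j) / (u_j · u_j)) · u_j.

Step by step this gives:
  u_1 = (2, -1, 3)
  u_2 = (6/7, 15/14, -3/14)
  u_3 = (4/3, -4/3, -4/3)

Orthogonality check:
  u_2 · u_1 = 0 (should be 0)
  u_3 · u_1 = 0 (should be 0)
  u_3 · u_2 = 0 (should be 0)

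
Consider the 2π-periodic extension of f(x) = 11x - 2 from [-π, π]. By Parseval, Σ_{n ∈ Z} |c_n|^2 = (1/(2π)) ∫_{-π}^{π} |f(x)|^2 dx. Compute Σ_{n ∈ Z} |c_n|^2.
Σ |c_n|^2 = 121π^2/3 + 4

Expand and integrate term by term over [-π, π]:
  ∫ (11x)^2 dx = 121·(2π^3/3); ∫ 2·11·(-2)·x dx = 0 (odd integrand); ∫ (-2)^2 dx = 4·2π.
So (1/(2π)) ∫_{-π}^{π} (11x - 2)^2 dx = 121π^2/3 + 4 = 121π^2/3 + 4.
Parseval ⇒ Σ |c_n|^2 = 121π^2/3 + 4.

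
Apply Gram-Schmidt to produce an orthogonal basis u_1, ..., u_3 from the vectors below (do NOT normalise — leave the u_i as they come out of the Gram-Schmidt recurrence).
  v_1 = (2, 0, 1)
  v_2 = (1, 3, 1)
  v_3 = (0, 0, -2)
Orthogonal basis:
  u_1 = (2, 0, 1)
  u_2 = (-1/5, 3, 2/5)
  u_3 = (18/23, 6/23, -36/23)

Apply the Gram-Schmidt recurrence
  u_1 = v_1
  u_i = v_i − Σ_{j<i} ((v_i · u_j) / (u_j · u_j)) · u_j.

Step by step this gives:
  u_1 = (2, 0, 1)
  u_2 = (-1/5, 3, 2/5)
  u_3 = (18/23, 6/23, -36/23)

Orthogonality check:
  u_2 · u_1 = 0 (should be 0)
  u_3 · u_1 = 0 (should be 0)
  u_3 · u_2 = 0 (should be 0)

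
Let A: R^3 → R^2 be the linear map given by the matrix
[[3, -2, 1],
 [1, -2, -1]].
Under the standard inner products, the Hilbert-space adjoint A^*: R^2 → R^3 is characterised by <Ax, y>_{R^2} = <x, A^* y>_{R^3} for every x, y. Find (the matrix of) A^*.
A^* = A^T =
[[3, 1],
 [-2, -2],
 [1, -1]]

For real matrices with standard dot products, the defining identity <Ax, y> = <x, A^* y> gives (Ax)^T y = x^T (A^*) y, i.e. x^T A^T y = x^T (A^*) y. Since this holds for all x, y, we must have A^* = A^T. Therefore
A^* =
[[3, 1],
 [-2, -2],
 [1, -1]].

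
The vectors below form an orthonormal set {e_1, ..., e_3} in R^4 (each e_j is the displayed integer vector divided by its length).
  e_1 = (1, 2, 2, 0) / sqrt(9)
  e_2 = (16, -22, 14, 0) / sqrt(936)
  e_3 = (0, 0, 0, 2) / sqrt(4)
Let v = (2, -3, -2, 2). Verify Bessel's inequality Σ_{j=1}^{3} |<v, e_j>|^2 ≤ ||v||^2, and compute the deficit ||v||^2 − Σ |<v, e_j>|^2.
Σ |<v, e_j>|^2 = 425/26; ||v||^2 = 21; deficit = 121/26

Write each e_j = u_j / sqrt(<u_j, u_j>) where u_j is the displayed integer vector. Then <v, e_j> = <v, u_j> / sqrt(<u_j, u_j>), so |<v, e_j>|^2 = <v, u_j>^2 / <u_j, u_j>.
Coefficients: <v, e_1> = -8/sqrt(9), <v, e_2> = 70/sqrt(936), <v, e_3> = 4/sqrt(4).
Square and sum: Σ |<v, e_j>|^2 = 425/26.
Compute ||v||^2 = v·v = 21.
Deficit = 21 − 425/26 = 121/26 ≥ 0, confirming Bessel's inequality. (The deficit equals ||v − Σ <v,e_j> e_j||^2, the squared distance from v to span{e_j}.)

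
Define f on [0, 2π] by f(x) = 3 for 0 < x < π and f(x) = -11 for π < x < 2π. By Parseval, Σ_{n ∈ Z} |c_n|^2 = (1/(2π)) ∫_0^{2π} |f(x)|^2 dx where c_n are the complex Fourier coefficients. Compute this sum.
Σ |c_n|^2 = 65

Parseval equates the L^2 energy of f (normalised by 1/(2π)) with the ℓ^2 sum of its Fourier coefficients: (1/(2π)) ∫_0^{2π} |f|^2 = Σ |c_n|^2.
Compute the left side: (1/(2π)) [∫_0^π 3^2 dx + ∫_π^{2π} (-11)^2 dx] = (1/(2π)) · (9π + 121π) = (9 + 121)/2 = 65.
So Σ_{n ∈ Z} |c_n|^2 = 65.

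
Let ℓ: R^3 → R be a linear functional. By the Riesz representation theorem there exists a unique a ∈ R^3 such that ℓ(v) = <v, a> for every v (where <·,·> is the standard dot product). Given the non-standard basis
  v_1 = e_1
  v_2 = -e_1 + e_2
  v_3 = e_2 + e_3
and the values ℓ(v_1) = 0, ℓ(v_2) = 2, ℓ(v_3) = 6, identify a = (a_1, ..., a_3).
a = (0, 2, 4)

Write a = (a_1, ..., a_3) in the standard basis. For each basis vector v_i, ℓ(v_i) = <v_i, a> is a linear equation in the a_j's. Collect the n equations into a matrix system V a = ℓ, where row i of V is v_i (expressed in the standard basis). Since V is invertible (lower-triangular with 1s on the diagonal, up to permutation), solve by back-substitution:
  V =
[[1, 0, 0],
 [-1, 1, 0],
 [0, 1, 1]]
  V a = (0, 2, 6)
Solving gives a = (0, 2, 4).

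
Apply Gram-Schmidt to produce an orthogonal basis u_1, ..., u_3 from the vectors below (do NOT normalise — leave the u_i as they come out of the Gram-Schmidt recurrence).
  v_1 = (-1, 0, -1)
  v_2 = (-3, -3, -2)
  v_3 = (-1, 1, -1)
Orthogonal basis:
  u_1 = (-1, 0, -1)
  u_2 = (-1/2, -3, 1/2)
  u_3 = (-3/19, 1/19, 3/19)

Apply the Gram-Schmidt recurrence
  u_1 = v_1
  u_i = v_i − Σ_{j<i} ((v_i · u_j) / (u_j · u_j)) · u_j.

Step by step this gives:
  u_1 = (-1, 0, -1)
  u_2 = (-1/2, -3, 1/2)
  u_3 = (-3/19, 1/19, 3/19)

Orthogonality check:
  u_2 · u_1 = 0 (should be 0)
  u_3 · u_1 = 0 (should be 0)
  u_3 · u_2 = 0 (should be 0)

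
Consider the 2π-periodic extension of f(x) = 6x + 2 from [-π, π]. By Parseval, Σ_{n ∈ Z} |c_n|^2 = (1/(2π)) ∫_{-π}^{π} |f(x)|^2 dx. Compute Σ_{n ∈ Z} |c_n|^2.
Σ |c_n|^2 = 12π^2 + 4

Expand and integrate term by term over [-π, π]:
  ∫ (6x)^2 dx = 36·(2π^3/3); ∫ 2·6·(2)·x dx = 0 (odd integrand); ∫ 2^2 dx = 4·2π.
So (1/(2π)) ∫_{-π}^{π} (6x + 2)^2 dx = 36π^2/3 + 4 = 12π^2 + 4.
Parseval ⇒ Σ |c_n|^2 = 12π^2 + 4.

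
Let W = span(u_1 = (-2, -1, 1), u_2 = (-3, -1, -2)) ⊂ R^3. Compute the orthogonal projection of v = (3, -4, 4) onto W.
proj_W(v) = (78/59, -5/59, 269/59)

Set up U = [u_1 | ... | u_2] ∈ R^(3×2). The projector onto W = col(U) is P = U (U^T U)^(-1) U^T.
Compute U^T U =
  [6, 5]
  [5, 14],
and U^T v = (2, -13).
Solve U^T U · c = U^T v for the coefficients: c = (93/59, -88/59). The projection is proj_W(v) = U c.
Check: (v - proj_W(v)) · u_1 = 0  (should be 0).
Check: (v - proj_W(v)) · u_2 = 0  (should be 0).
Result: proj_W(v) = (78/59, -5/59, 269/59).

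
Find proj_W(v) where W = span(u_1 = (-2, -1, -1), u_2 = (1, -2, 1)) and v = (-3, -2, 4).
proj_W(v) = (-24/35, -97/35, 1/7)

Set up U = [u_1 | ... | u_2] ∈ R^(3×2). The projector onto W = col(U) is P = U (U^T U)^(-1) U^T.
Compute U^T U =
  [6, -1]
  [-1, 6],
and U^T v = (4, 5).
Solve U^T U · c = U^T v for the coefficients: c = (29/35, 34/35). The projection is proj_W(v) = U c.
Check: (v - proj_W(v)) · u_1 = 0  (should be 0).
Check: (v - proj_W(v)) · u_2 = 0  (should be 0).
Result: proj_W(v) = (-24/35, -97/35, 1/7).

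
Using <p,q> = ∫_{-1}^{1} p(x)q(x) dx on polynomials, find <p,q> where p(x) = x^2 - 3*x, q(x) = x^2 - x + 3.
<p,q> = 22/5

Expand the product: p(x)·q(x) = x^4 - 4*x^3 + 6*x^2 - 9*x.
∫_{-1}^{1} of each monomial x^k gives [2/(k+1) if k even, 0 if k odd]. Integrating term-by-term (or equivalently evaluating the antiderivative F(x) = x^5/5 - x^4 + 2*x^3 - 9*x^2/2 at the endpoints):
  F(1) − F(−1) = -33/10 − (-77/10) = 22/5.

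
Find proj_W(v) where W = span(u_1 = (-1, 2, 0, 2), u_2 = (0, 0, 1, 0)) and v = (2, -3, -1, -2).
proj_W(v) = (4/3, -8/3, -1, -8/3)

Set up U = [u_1 | ... | u_2] ∈ R^(4×2). The projector onto W = col(U) is P = U (U^T U)^(-1) U^T.
Compute U^T U =
  [9, 0]
  [0, 1],
and U^T v = (-12, -1).
Solve U^T U · c = U^T v for the coefficients: c = (-4/3, -1). The projection is proj_W(v) = U c.
Check: (v - proj_W(v)) · u_1 = 0  (should be 0).
Check: (v - proj_W(v)) · u_2 = 0  (should be 0).
Result: proj_W(v) = (4/3, -8/3, -1, -8/3).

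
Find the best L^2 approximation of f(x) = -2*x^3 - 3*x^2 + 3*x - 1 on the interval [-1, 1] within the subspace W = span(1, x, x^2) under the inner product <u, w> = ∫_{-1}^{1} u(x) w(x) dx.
g(x) = -3*x^2 + 9*x/5 - 1

The best approximation g ∈ W is the orthogonal projection of f onto W. Writing g = a_0 + a_1 x + a_2 x^2, the coefficients solve the normal equations G · a = b where
  G_{ij} = <φ_i, φ_j> and b_i = <f, φ_i>, with φ_0 = 1, φ_1 = x, φ_2 = x^2.
G =
  [2, 0, 2/3]
  [0, 2/3, 0]
  [2/3, 0, 2/5],
b = (-4, 6/5, -28/15).
Solving gives a_0 = -1, a_1 = 9/5, a_2 = -3, so
  g(x) = -3*x^2 + 9*x/5 - 1.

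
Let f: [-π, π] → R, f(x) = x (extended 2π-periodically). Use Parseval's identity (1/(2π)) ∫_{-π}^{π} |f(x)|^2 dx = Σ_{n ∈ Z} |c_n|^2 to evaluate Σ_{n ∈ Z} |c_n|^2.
Σ |c_n|^2 = π^2/3

Expand and integrate term by term over [-π, π]:
  ∫ (x)^2 dx = 1·(2π^3/3); ∫ 2·1·(0)·x dx = 0 (odd integrand); ∫ 0^2 dx = 0·2π.
So (1/(2π)) ∫_{-π}^{π} (x)^2 dx = 1π^2/3 + 0 = π^2/3.
Parseval ⇒ Σ |c_n|^2 = π^2/3.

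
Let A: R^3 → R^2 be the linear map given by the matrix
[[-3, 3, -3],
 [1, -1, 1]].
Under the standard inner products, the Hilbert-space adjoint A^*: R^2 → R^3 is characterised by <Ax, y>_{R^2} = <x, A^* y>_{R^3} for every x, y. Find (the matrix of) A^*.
A^* = A^T =
[[-3, 1],
 [3, -1],
 [-3, 1]]

For real matrices with standard dot products, the defining identity <Ax, y> = <x, A^* y> gives (Ax)^T y = x^T (A^*) y, i.e. x^T A^T y = x^T (A^*) y. Since this holds for all x, y, we must have A^* = A^T. Therefore
A^* =
[[-3, 1],
 [3, -1],
 [-3, 1]].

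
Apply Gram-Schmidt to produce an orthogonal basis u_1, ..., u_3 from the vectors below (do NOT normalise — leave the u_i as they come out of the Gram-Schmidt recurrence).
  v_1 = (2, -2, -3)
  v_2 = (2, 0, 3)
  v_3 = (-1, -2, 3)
Orthogonal basis:
  u_1 = (2, -2, -3)
  u_2 = (44/17, -10/17, 36/17)
  u_3 = (-9/7, -18/7, 6/7)

Apply the Gram-Schmidt recurrence
  u_1 = v_1
  u_i = v_i − Σ_{j<i} ((v_i · u_j) / (u_j · u_j)) · u_j.

Step by step this gives:
  u_1 = (2, -2, -3)
  u_2 = (44/17, -10/17, 36/17)
  u_3 = (-9/7, -18/7, 6/7)

Orthogonality check:
  u_2 · u_1 = 0 (should be 0)
  u_3 · u_1 = 0 (should be 0)
  u_3 · u_2 = 0 (should be 0)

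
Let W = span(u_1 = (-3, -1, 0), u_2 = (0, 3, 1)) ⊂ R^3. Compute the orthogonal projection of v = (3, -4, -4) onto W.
proj_W(v) = (42/13, -61/13, -25/13)

Set up U = [u_1 | ... | u_2] ∈ R^(3×2). The projector onto W = col(U) is P = U (U^T U)^(-1) U^T.
Compute U^T U =
  [10, -3]
  [-3, 10],
and U^T v = (-5, -16).
Solve U^T U · c = U^T v for the coefficients: c = (-14/13, -25/13). The projection is proj_W(v) = U c.
Check: (v - proj_W(v)) · u_1 = 0  (should be 0).
Check: (v - proj_W(v)) · u_2 = 0  (should be 0).
Result: proj_W(v) = (42/13, -61/13, -25/13).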